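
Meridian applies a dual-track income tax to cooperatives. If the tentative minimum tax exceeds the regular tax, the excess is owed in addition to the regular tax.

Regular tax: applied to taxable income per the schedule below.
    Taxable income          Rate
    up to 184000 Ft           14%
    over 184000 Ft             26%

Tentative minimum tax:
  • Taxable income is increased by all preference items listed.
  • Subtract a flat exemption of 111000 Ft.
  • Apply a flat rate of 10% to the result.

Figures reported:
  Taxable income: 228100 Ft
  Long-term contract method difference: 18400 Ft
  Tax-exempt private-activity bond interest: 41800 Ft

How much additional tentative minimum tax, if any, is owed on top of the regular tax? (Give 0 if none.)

0 Ft

Tentative minimum tax:
  Adjusted income: 228100 Ft + 18400 Ft + 41800 Ft = 288300 Ft
  Less exemption 111000 Ft → base 177300 Ft
  177300 Ft × 10% = 17730 Ft

Regular tax:
  184000 Ft × 14% = 25760 Ft
  44100 Ft × 26% = 11466 Ft
  → 37226 Ft

17730 Ft ≤ 37226 Ft, so no add-on is due.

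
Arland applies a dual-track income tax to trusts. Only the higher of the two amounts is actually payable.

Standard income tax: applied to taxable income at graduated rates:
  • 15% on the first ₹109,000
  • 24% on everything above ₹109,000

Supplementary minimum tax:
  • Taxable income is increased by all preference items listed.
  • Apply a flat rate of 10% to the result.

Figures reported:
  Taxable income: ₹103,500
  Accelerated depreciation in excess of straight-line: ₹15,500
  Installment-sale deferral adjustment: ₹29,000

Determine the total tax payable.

Standard income tax:
  ₹103,500 × 15% = ₹15,525

Supplementary minimum tax:
  Adjusted income: ₹103,500 + ₹15,500 + ₹29,000 = ₹148,000
  ₹148,000 × 10% = ₹14,800

₹15,525 > ₹14,800, so the standard income tax governs.

₹15,525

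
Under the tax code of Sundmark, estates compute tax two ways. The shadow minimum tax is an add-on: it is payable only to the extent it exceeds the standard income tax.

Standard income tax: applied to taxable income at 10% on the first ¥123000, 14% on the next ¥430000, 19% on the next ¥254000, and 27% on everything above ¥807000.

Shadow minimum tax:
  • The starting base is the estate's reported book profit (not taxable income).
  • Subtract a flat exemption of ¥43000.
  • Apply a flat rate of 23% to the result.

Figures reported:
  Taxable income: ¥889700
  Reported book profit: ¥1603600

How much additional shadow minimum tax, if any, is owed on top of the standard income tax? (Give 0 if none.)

Standard income tax:
  ¥123000 × 10% = ¥12300
  ¥430000 × 14% = ¥60200
  ¥254000 × 19% = ¥48260
  ¥82700 × 27% = ¥22329
  → ¥143089

Shadow minimum tax:
  Base (reported book profit): ¥1603600
  Less exemption ¥43000 → base ¥1560600
  ¥1560600 × 23% = ¥358938

Excess of shadow minimum tax over standard income tax: ¥358938 − ¥143089 = ¥215849.

¥215849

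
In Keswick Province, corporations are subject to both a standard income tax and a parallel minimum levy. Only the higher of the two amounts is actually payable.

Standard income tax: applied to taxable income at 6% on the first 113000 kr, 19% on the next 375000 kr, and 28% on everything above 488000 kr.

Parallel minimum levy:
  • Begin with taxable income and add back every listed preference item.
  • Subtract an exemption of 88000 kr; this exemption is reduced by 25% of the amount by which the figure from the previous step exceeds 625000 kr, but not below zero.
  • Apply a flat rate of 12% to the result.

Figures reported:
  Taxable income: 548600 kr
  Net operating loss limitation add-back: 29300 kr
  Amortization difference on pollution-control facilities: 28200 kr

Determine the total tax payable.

Standard income tax:
  113000 kr × 6% = 6780 kr
  375000 kr × 19% = 71250 kr
  60600 kr × 28% = 16968 kr
  → 94998 kr

Parallel minimum levy:
  Adjusted income: 548600 kr + 29300 kr + 28200 kr = 606100 kr
  Exemption: 606100 kr ≤ 625000 kr, so full 88000 kr applies
  Base: 606100 kr − 88000 kr = 518100 kr
  518100 kr × 12% = 62172 kr

94998 kr > 62172 kr, so the standard income tax governs.

94998 kr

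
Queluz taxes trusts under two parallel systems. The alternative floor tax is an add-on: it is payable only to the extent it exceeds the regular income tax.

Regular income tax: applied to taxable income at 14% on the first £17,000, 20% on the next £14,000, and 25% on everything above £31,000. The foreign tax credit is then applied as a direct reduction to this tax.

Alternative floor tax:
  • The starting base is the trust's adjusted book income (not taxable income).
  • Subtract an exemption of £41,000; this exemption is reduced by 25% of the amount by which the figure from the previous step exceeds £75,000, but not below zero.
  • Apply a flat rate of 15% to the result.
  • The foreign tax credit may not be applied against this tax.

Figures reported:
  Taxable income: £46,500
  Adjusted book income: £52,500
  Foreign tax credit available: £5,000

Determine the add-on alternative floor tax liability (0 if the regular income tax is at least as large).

Regular income tax:
  £17,000 × 14% = £2,380
  £14,000 × 20% = £2,800
  £15,500 × 25% = £3,875
  → £9,055
  Less foreign tax credit £5,000 → £4,055

Alternative floor tax:
  Base (adjusted book income): £52,500
  Exemption: £52,500 ≤ £75,000, so full £41,000 applies
  Base: £52,500 − £41,000 = £11,500
  £11,500 × 15% = £1,725

£1,725 ≤ £4,055, so no add-on is due.

£0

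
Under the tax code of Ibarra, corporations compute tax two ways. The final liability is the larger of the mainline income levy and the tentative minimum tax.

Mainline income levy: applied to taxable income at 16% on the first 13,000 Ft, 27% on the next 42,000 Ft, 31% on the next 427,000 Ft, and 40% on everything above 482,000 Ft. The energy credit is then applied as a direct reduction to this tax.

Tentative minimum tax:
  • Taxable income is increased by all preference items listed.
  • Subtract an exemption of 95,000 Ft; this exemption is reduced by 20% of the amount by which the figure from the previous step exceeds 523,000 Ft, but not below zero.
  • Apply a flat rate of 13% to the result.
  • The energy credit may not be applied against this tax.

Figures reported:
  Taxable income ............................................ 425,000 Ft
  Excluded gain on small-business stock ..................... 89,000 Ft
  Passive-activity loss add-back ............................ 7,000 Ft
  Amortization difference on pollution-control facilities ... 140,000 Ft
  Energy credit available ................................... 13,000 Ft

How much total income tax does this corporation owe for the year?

115,120 Ft

Tentative minimum tax:
  Adjusted income: 425,000 Ft + 89,000 Ft + 7,000 Ft + 140,000 Ft = 661,000 Ft
  Exemption: 95,000 Ft − 20% × (661,000 Ft − 523,000 Ft) = 95,000 Ft − 27,600 Ft = 67,400 Ft
  Base: 661,000 Ft − 67,400 Ft = 593,600 Ft
  593,600 Ft × 13% = 77,168 Ft

Mainline income levy:
  13,000 Ft × 16% = 2,080 Ft
  42,000 Ft × 27% = 11,340 Ft
  370,000 Ft × 31% = 114,700 Ft
  → 128,120 Ft
  Less energy credit 13,000 Ft → 115,120 Ft

115,120 Ft > 77,168 Ft, so the mainline income levy governs.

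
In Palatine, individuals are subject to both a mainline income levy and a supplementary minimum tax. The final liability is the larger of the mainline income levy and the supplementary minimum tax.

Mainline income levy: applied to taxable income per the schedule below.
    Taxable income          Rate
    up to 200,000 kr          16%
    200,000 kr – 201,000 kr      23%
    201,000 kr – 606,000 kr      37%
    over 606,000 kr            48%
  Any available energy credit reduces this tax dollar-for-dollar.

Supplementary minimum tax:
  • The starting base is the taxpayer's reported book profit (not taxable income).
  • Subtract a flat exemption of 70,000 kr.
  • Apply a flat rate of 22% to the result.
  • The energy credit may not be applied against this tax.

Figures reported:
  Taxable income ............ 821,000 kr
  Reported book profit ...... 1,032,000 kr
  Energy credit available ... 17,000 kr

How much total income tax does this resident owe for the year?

268,280 kr

Supplementary minimum tax:
  Base (reported book profit): 1,032,000 kr
  Less exemption 70,000 kr → base 962,000 kr
  962,000 kr × 22% = 211,640 kr

Mainline income levy:
  200,000 kr × 16% = 32,000 kr
  1,000 kr × 23% = 230 kr
  405,000 kr × 37% = 149,850 kr
  215,000 kr × 48% = 103,200 kr
  → 285,280 kr
  Less energy credit 17,000 kr → 268,280 kr

268,280 kr > 211,640 kr, so the mainline income levy governs.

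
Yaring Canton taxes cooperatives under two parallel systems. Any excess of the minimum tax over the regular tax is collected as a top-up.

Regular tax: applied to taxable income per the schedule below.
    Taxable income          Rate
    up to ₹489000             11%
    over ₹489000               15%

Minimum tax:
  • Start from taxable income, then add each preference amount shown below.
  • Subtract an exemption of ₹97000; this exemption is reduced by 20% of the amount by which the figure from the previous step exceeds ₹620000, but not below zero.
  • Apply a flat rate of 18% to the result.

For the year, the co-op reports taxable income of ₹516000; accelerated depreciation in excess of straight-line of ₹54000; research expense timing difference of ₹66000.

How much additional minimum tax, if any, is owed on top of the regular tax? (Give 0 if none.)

₹39756

Regular tax:
  ₹489000 × 11% = ₹53790
  ₹27000 × 15% = ₹4050
  → ₹57840

Minimum tax:
  Adjusted income: ₹516000 + ₹54000 + ₹66000 = ₹636000
  Exemption: ₹97000 − 20% × (₹636000 − ₹620000) = ₹97000 − ₹3200 = ₹93800
  Base: ₹636000 − ₹93800 = ₹542200
  ₹542200 × 18% = ₹97596

Excess of minimum tax over regular tax: ₹97596 − ₹57840 = ₹39756.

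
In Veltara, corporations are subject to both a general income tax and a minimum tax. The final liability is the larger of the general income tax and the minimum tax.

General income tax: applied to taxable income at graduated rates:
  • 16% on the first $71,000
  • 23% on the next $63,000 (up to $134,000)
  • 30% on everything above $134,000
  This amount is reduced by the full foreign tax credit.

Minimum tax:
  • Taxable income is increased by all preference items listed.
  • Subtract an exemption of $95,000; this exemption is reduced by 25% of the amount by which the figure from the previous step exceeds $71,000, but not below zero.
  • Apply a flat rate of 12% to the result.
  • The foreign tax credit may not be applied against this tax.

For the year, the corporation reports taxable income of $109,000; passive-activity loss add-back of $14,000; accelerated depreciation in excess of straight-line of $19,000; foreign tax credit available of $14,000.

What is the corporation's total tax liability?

General income tax:
  $71,000 × 16% = $11,360
  $38,000 × 23% = $8,740
  → $20,100
  Less foreign tax credit $14,000 → $6,100

Minimum tax:
  Adjusted income: $109,000 + $14,000 + $19,000 = $142,000
  Exemption: $95,000 − 25% × ($142,000 − $71,000) = $95,000 − $17,750 = $77,250
  Base: $142,000 − $77,250 = $64,750
  $64,750 × 12% = $7,770

$7,770 > $6,100, so the minimum tax is the binding amount.

$7,770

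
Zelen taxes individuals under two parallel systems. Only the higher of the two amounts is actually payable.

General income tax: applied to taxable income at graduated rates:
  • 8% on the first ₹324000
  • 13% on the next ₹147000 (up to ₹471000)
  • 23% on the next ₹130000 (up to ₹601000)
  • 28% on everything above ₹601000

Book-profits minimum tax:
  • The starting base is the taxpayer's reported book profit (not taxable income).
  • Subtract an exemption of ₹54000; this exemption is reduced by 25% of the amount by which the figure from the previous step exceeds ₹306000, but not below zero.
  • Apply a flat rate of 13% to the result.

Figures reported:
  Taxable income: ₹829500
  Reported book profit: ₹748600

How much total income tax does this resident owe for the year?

₹138910

General income tax:
  ₹324000 × 8% = ₹25920
  ₹147000 × 13% = ₹19110
  ₹130000 × 23% = ₹29900
  ₹228500 × 28% = ₹63980
  → ₹138910

Book-profits minimum tax:
  Base (reported book profit): ₹748600
  Exemption: 25% × (₹748600 − ₹306000) = ₹110650 ≥ ₹54000, so the exemption is fully phased out
  Base: ₹748600 − ₹0 = ₹748600
  ₹748600 × 13% = ₹97318

₹138910 > ₹97318, so the general income tax governs.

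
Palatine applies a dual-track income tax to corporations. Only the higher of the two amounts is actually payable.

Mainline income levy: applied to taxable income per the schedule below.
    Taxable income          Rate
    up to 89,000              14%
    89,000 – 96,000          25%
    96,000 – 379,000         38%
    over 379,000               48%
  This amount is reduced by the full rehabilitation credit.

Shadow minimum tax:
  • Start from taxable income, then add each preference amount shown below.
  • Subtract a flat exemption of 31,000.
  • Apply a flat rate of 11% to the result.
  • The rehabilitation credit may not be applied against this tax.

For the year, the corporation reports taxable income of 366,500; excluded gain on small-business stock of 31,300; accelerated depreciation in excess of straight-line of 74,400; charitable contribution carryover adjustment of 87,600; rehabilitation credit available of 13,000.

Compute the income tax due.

Mainline income levy:
  89,000 × 14% = 12,460
  7,000 × 25% = 1,750
  270,500 × 38% = 102,790
  → 117,000
  Less rehabilitation credit 13,000 → 104,000

Shadow minimum tax:
  Adjusted income: 366,500 + 31,300 + 74,400 + 87,600 = 559,800
  Less exemption 31,000 → base 528,800
  528,800 × 11% = 58,168

104,000 > 58,168, so the mainline income levy governs.

104,000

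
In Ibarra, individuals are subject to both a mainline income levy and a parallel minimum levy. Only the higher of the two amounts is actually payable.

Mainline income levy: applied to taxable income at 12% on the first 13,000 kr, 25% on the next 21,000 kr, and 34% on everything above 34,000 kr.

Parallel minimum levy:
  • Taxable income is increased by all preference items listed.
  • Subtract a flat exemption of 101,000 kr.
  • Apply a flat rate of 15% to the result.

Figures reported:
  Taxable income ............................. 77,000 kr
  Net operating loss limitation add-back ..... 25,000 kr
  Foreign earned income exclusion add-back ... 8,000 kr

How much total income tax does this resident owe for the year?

Parallel minimum levy:
  Adjusted income: 77,000 kr + 25,000 kr + 8,000 kr = 110,000 kr
  Less exemption 101,000 kr → base 9,000 kr
  9,000 kr × 15% = 1,350 kr

Mainline income levy:
  13,000 kr × 12% = 1,560 kr
  21,000 kr × 25% = 5,250 kr
  43,000 kr × 34% = 14,620 kr
  → 21,430 kr

21,430 kr > 1,350 kr, so the mainline income levy governs.

21,430 kr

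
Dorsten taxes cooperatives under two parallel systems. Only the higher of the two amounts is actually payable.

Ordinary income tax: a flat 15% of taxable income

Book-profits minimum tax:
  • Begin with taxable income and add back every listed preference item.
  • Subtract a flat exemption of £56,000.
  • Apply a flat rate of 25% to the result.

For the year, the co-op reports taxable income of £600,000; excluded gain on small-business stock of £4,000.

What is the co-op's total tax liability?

£137,000

Book-profits minimum tax:
  Adjusted income: £600,000 + £4,000 = £604,000
  Less exemption £56,000 → base £548,000
  £548,000 × 25% = £137,000

Ordinary income tax:
  £600,000 × 15% = £90,000

£137,000 > £90,000, so the book-profits minimum tax is the binding amount.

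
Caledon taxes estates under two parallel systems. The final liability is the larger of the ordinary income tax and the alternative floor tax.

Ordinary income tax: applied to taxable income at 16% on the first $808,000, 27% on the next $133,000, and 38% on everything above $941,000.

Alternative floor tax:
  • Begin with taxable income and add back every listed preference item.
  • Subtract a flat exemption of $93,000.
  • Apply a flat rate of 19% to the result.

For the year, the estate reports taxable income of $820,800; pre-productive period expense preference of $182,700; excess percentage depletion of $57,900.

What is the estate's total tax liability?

$183,996

Alternative floor tax:
  Adjusted income: $820,800 + $182,700 + $57,900 = $1,061,400
  Less exemption $93,000 → base $968,400
  $968,400 × 19% = $183,996

Ordinary income tax:
  $808,000 × 16% = $129,280
  $12,800 × 27% = $3,456
  → $132,736

$183,996 > $132,736, so the alternative floor tax is the binding amount.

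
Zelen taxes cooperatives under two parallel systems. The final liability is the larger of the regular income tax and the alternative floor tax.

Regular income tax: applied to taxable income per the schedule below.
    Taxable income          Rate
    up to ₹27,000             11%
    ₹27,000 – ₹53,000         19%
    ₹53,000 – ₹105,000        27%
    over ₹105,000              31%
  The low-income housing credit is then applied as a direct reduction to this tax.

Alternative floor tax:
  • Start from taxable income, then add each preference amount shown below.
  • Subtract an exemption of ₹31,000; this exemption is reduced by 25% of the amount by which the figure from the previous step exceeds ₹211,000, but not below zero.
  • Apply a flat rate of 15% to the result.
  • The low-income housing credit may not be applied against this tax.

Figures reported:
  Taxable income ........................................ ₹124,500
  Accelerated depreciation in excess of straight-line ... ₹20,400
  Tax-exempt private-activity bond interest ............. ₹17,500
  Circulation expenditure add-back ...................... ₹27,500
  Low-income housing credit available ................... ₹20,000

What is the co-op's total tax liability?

₹23,835

Regular income tax:
  ₹27,000 × 11% = ₹2,970
  ₹26,000 × 19% = ₹4,940
  ₹52,000 × 27% = ₹14,040
  ₹19,500 × 31% = ₹6,045
  → ₹27,995
  Less low-income housing credit ₹20,000 → ₹7,995

Alternative floor tax:
  Adjusted income: ₹124,500 + ₹20,400 + ₹17,500 + ₹27,500 = ₹189,900
  Exemption: ₹189,900 ≤ ₹211,000, so full ₹31,000 applies
  Base: ₹189,900 − ₹31,000 = ₹158,900
  ₹158,900 × 15% = ₹23,835

₹23,835 > ₹7,995, so the alternative floor tax is the binding amount.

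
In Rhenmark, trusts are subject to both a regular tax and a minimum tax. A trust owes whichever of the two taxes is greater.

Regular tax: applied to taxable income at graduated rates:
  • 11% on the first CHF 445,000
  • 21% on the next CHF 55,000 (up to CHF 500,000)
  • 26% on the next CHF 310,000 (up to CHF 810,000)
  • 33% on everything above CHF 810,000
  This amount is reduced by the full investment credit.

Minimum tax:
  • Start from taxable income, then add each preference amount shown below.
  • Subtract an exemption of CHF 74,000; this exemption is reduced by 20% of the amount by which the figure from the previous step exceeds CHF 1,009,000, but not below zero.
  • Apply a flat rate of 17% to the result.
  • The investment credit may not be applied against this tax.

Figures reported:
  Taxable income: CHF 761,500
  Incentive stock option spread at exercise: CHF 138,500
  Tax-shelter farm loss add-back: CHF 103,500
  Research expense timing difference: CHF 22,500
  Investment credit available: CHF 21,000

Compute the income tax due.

CHF 162,418

Minimum tax:
  Adjusted income: CHF 761,500 + CHF 138,500 + CHF 103,500 + CHF 22,500 = CHF 1,026,000
  Exemption: CHF 74,000 − 20% × (CHF 1,026,000 − CHF 1,009,000) = CHF 74,000 − CHF 3,400 = CHF 70,600
  Base: CHF 1,026,000 − CHF 70,600 = CHF 955,400
  CHF 955,400 × 17% = CHF 162,418

Regular tax:
  CHF 445,000 × 11% = CHF 48,950
  CHF 55,000 × 21% = CHF 11,550
  CHF 261,500 × 26% = CHF 67,990
  → CHF 128,490
  Less investment credit CHF 21,000 → CHF 107,490

CHF 162,418 > CHF 107,490, so the minimum tax is the binding amount.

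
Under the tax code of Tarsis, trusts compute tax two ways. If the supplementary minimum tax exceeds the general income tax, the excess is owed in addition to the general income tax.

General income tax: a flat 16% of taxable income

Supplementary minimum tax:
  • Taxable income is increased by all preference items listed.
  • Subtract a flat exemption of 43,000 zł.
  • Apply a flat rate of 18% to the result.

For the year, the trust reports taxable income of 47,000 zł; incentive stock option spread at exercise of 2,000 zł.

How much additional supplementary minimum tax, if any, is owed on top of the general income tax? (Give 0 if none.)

General income tax:
  47,000 zł × 16% = 7,520 zł

Supplementary minimum tax:
  Adjusted income: 47,000 zł + 2,000 zł = 49,000 zł
  Less exemption 43,000 zł → base 6,000 zł
  6,000 zł × 18% = 1,080 zł

1,080 zł ≤ 7,520 zł, so no add-on is due.

0 zł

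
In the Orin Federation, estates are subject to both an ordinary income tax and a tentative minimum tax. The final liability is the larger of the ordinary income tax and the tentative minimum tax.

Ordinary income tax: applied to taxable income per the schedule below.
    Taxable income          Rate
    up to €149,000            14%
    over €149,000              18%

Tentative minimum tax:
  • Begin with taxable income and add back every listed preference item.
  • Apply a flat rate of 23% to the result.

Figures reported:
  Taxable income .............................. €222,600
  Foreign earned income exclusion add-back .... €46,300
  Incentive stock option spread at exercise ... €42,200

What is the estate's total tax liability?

€71,553

Ordinary income tax:
  €149,000 × 14% = €20,860
  €73,600 × 18% = €13,248
  → €34,108

Tentative minimum tax:
  Adjusted income: €222,600 + €46,300 + €42,200 = €311,100
  €311,100 × 23% = €71,553

€71,553 > €34,108, so the tentative minimum tax is the binding amount.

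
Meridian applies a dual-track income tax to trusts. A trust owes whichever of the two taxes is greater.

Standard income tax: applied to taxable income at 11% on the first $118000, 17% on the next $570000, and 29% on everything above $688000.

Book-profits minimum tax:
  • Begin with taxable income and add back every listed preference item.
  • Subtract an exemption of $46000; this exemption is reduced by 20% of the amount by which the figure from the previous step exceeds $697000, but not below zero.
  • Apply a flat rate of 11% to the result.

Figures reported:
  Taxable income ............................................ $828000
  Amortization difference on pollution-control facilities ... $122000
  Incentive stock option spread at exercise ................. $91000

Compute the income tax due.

Book-profits minimum tax:
  Adjusted income: $828000 + $122000 + $91000 = $1041000
  Exemption: 20% × ($1041000 − $697000) = $68800 ≥ $46000, so the exemption is fully phased out
  Base: $1041000 − $0 = $1041000
  $1041000 × 11% = $114510

Standard income tax:
  $118000 × 11% = $12980
  $570000 × 17% = $96900
  $140000 × 29% = $40600
  → $150480

$150480 > $114510, so the standard income tax governs.

$150480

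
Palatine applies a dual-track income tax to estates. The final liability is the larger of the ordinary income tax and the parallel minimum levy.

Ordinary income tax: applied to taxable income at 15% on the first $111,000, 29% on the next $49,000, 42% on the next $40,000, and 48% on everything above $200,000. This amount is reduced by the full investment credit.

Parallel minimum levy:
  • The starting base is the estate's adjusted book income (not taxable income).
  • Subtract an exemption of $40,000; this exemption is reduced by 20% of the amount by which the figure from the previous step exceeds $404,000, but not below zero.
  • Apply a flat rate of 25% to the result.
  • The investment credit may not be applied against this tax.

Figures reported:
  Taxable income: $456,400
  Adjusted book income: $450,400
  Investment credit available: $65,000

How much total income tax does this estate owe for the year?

$105,732

Ordinary income tax:
  $111,000 × 15% = $16,650
  $49,000 × 29% = $14,210
  $40,000 × 42% = $16,800
  $256,400 × 48% = $123,072
  → $170,732
  Less investment credit $65,000 → $105,732

Parallel minimum levy:
  Base (adjusted book income): $450,400
  Exemption: $40,000 − 20% × ($450,400 − $404,000) = $40,000 − $9,280 = $30,720
  Base: $450,400 − $30,720 = $419,680
  $419,680 × 25% = $104,920

$105,732 > $104,920, so the ordinary income tax governs.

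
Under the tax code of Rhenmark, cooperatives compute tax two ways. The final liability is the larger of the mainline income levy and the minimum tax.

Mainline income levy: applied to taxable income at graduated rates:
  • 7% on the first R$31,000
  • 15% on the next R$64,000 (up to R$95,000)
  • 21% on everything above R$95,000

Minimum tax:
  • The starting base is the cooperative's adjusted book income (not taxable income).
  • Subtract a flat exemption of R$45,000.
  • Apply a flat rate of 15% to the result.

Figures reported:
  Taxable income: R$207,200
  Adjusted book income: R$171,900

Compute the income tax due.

R$35,332

Minimum tax:
  Base (adjusted book income): R$171,900
  Less exemption R$45,000 → base R$126,900
  R$126,900 × 15% = R$19,035

Mainline income levy:
  R$31,000 × 7% = R$2,170
  R$64,000 × 15% = R$9,600
  R$112,200 × 21% = R$23,562
  → R$35,332

R$35,332 > R$19,035, so the mainline income levy governs.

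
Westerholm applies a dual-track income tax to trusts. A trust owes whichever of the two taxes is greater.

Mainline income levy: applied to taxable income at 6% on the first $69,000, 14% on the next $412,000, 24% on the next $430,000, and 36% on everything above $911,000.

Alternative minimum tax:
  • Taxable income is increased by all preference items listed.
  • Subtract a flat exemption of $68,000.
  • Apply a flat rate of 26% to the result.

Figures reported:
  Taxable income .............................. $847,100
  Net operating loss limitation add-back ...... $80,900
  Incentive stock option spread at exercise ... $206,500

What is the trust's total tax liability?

$277,290

Mainline income levy:
  $69,000 × 6% = $4,140
  $412,000 × 14% = $57,680
  $366,100 × 24% = $87,864
  → $149,684

Alternative minimum tax:
  Adjusted income: $847,100 + $80,900 + $206,500 = $1,134,500
  Less exemption $68,000 → base $1,066,500
  $1,066,500 × 26% = $277,290

$277,290 > $149,684, so the alternative minimum tax is the binding amount.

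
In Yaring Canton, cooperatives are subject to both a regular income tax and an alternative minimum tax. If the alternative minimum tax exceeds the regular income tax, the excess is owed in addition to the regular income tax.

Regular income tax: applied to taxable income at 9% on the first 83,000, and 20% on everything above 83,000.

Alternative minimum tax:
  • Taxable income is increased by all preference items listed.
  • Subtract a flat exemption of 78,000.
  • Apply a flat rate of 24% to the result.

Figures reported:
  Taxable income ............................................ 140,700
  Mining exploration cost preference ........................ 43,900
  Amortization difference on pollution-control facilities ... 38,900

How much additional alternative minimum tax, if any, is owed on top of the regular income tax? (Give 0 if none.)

Alternative minimum tax:
  Adjusted income: 140,700 + 43,900 + 38,900 = 223,500
  Less exemption 78,000 → base 145,500
  145,500 × 24% = 34,920

Regular income tax:
  83,000 × 9% = 7,470
  57,700 × 20% = 11,540
  → 19,010

Excess of alternative minimum tax over regular income tax: 34,920 − 19,010 = 15,910.

15,910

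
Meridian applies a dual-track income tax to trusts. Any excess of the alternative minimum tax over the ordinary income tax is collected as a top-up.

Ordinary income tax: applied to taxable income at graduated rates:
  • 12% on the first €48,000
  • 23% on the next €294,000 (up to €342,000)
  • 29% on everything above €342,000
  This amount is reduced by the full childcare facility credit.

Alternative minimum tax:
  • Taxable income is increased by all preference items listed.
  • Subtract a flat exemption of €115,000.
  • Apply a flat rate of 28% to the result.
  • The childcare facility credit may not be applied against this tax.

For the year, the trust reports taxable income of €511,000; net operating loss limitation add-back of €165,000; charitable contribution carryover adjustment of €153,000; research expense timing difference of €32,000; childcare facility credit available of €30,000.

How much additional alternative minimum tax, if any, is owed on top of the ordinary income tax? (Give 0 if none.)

€116,490

Alternative minimum tax:
  Adjusted income: €511,000 + €165,000 + €153,000 + €32,000 = €861,000
  Less exemption €115,000 → base €746,000
  €746,000 × 28% = €208,880

Ordinary income tax:
  €48,000 × 12% = €5,760
  €294,000 × 23% = €67,620
  €169,000 × 29% = €49,010
  → €122,390
  Less childcare facility credit €30,000 → €92,390

Excess of alternative minimum tax over ordinary income tax: €208,880 − €92,390 = €116,490.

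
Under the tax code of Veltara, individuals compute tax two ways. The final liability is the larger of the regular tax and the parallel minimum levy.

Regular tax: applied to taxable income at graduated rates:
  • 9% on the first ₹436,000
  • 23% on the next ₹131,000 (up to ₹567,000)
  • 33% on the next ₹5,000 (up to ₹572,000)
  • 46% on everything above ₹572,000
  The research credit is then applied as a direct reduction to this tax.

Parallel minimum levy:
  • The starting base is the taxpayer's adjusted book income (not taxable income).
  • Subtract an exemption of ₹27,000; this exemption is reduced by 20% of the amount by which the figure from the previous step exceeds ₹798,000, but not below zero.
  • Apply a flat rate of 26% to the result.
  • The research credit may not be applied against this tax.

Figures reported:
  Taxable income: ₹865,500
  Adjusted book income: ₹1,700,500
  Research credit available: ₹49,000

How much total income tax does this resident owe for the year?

Regular tax:
  ₹436,000 × 9% = ₹39,240
  ₹131,000 × 23% = ₹30,130
  ₹5,000 × 33% = ₹1,650
  ₹293,500 × 46% = ₹135,010
  → ₹206,030
  Less research credit ₹49,000 → ₹157,030

Parallel minimum levy:
  Base (adjusted book income): ₹1,700,500
  Exemption: 20% × (₹1,700,500 − ₹798,000) = ₹180,500 ≥ ₹27,000, so the exemption is fully phased out
  Base: ₹1,700,500 − ₹0 = ₹1,700,500
  ₹1,700,500 × 26% = ₹442,130

₹442,130 > ₹157,030, so the parallel minimum levy is the binding amount.

₹442,130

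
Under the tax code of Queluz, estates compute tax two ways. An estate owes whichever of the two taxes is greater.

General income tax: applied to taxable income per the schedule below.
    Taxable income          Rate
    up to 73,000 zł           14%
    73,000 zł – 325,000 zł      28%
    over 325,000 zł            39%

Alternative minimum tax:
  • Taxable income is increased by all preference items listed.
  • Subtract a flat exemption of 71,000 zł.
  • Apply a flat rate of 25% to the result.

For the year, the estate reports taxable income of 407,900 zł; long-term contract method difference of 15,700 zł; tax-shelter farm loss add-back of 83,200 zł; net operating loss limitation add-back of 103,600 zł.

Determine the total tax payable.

134,850 zł

Alternative minimum tax:
  Adjusted income: 407,900 zł + 15,700 zł + 83,200 zł + 103,600 zł = 610,400 zł
  Less exemption 71,000 zł → base 539,400 zł
  539,400 zł × 25% = 134,850 zł

General income tax:
  73,000 zł × 14% = 10,220 zł
  252,000 zł × 28% = 70,560 zł
  82,900 zł × 39% = 32,331 zł
  → 113,111 zł

134,850 zł > 113,111 zł, so the alternative minimum tax is the binding amount.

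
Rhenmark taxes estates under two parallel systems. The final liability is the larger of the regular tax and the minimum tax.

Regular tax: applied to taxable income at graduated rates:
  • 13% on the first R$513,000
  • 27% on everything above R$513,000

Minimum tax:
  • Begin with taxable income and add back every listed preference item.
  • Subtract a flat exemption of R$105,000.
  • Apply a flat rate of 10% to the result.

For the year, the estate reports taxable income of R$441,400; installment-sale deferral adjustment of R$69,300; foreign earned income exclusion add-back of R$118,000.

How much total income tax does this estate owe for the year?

R$57,382

Minimum tax:
  Adjusted income: R$441,400 + R$69,300 + R$118,000 = R$628,700
  Less exemption R$105,000 → base R$523,700
  R$523,700 × 10% = R$52,370

Regular tax:
  R$441,400 × 13% = R$57,382

R$57,382 > R$52,370, so the regular tax governs.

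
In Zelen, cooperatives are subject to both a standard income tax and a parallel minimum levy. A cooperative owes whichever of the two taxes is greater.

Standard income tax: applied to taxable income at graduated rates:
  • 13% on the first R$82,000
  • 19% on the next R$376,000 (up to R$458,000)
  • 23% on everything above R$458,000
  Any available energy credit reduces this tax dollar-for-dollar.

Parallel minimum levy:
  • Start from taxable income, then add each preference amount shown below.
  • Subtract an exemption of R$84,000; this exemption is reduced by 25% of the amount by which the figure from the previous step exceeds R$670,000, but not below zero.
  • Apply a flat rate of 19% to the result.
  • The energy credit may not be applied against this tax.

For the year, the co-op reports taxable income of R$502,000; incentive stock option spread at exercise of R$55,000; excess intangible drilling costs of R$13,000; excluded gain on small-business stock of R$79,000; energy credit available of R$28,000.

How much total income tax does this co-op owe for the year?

R$107,350

Parallel minimum levy:
  Adjusted income: R$502,000 + R$55,000 + R$13,000 + R$79,000 = R$649,000
  Exemption: R$649,000 ≤ R$670,000, so full R$84,000 applies
  Base: R$649,000 − R$84,000 = R$565,000
  R$565,000 × 19% = R$107,350

Standard income tax:
  R$82,000 × 13% = R$10,660
  R$376,000 × 19% = R$71,440
  R$44,000 × 23% = R$10,120
  → R$92,220
  Less energy credit R$28,000 → R$64,220

R$107,350 > R$64,220, so the parallel minimum levy is the binding amount.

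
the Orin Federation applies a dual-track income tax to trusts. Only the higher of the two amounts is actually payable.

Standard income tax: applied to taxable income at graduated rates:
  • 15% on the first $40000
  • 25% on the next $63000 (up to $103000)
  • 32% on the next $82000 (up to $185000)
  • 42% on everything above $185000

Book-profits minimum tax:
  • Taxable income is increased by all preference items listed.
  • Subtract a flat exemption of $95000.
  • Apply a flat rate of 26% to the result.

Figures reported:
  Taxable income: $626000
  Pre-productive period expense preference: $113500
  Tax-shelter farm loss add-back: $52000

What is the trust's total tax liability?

Book-profits minimum tax:
  Adjusted income: $626000 + $113500 + $52000 = $791500
  Less exemption $95000 → base $696500
  $696500 × 26% = $181090

Standard income tax:
  $40000 × 15% = $6000
  $63000 × 25% = $15750
  $82000 × 32% = $26240
  $441000 × 42% = $185220
  → $233210

$233210 > $181090, so the standard income tax governs.

$233210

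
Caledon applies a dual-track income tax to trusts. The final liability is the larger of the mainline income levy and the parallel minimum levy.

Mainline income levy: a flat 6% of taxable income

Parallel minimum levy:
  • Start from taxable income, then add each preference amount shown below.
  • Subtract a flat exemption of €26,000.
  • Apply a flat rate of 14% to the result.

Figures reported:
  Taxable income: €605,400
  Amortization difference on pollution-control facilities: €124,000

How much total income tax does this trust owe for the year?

Parallel minimum levy:
  Adjusted income: €605,400 + €124,000 = €729,400
  Less exemption €26,000 → base €703,400
  €703,400 × 14% = €98,476

Mainline income levy:
  €605,400 × 6% = €36,324

€98,476 > €36,324, so the parallel minimum levy is the binding amount.

€98,476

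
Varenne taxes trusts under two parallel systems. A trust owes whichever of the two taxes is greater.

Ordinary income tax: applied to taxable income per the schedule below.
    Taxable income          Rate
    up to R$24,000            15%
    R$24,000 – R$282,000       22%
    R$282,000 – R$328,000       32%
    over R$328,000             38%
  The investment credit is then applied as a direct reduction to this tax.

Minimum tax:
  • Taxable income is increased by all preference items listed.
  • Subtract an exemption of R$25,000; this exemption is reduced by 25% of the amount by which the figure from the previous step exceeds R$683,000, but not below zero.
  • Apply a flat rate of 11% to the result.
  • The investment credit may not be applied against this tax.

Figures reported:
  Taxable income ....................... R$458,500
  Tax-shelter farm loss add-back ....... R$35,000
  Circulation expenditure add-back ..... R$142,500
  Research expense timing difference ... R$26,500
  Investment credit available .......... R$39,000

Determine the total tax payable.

Minimum tax:
  Adjusted income: R$458,500 + R$35,000 + R$142,500 + R$26,500 = R$662,500
  Exemption: R$662,500 ≤ R$683,000, so full R$25,000 applies
  Base: R$662,500 − R$25,000 = R$637,500
  R$637,500 × 11% = R$70,125

Ordinary income tax:
  R$24,000 × 15% = R$3,600
  R$258,000 × 22% = R$56,760
  R$46,000 × 32% = R$14,720
  R$130,500 × 38% = R$49,590
  → R$124,670
  Less investment credit R$39,000 → R$85,670

R$85,670 > R$70,125, so the ordinary income tax governs.

R$85,670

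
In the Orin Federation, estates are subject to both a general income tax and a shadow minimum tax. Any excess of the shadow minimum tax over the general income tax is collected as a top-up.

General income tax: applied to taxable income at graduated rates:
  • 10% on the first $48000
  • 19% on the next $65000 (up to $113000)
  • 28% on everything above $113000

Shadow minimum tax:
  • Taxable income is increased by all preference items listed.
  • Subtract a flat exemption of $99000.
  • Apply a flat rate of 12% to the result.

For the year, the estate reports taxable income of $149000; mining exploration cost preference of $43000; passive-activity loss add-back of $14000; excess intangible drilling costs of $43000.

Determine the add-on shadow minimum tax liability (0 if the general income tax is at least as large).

Shadow minimum tax:
  Adjusted income: $149000 + $43000 + $14000 + $43000 = $249000
  Less exemption $99000 → base $150000
  $150000 × 12% = $18000

General income tax:
  $48000 × 10% = $4800
  $65000 × 19% = $12350
  $36000 × 28% = $10080
  → $27230

$18000 ≤ $27230, so no add-on is due.

$0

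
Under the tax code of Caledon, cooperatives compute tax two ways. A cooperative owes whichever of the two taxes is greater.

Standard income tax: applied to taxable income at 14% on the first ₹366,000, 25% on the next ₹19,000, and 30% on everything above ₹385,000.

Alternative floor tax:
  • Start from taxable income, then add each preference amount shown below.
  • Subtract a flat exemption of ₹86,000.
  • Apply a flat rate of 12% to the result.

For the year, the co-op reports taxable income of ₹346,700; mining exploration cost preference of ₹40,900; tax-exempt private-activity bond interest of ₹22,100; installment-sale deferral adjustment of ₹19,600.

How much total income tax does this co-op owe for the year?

₹48,538

Standard income tax:
  ₹346,700 × 14% = ₹48,538

Alternative floor tax:
  Adjusted income: ₹346,700 + ₹40,900 + ₹22,100 + ₹19,600 = ₹429,300
  Less exemption ₹86,000 → base ₹343,300
  ₹343,300 × 12% = ₹41,196

₹48,538 > ₹41,196, so the standard income tax governs.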